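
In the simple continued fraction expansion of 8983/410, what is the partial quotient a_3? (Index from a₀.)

12

8983 = 21·410 + 373   →  a_0 = 21
410 = 1·373 + 37   →  a_1 = 1
373 = 10·37 + 3   →  a_2 = 10
37 = 12·3 + 1   →  a_3 = 12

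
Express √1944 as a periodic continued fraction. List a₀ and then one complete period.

a₀ = ⌊√1944⌋ = 44.
With m₀=0, d₀=1 and mₖ₊₁ = dₖaₖ − mₖ, dₖ₊₁ = (n − mₖ₊₁²)/dₖ, aₖ₊₁ = ⌊(a₀+mₖ₊₁)/dₖ₊₁⌋:
  k=1: m=44, d=8, a=11
  k=2: m=44, d=1, a=88
d=1 and a=2a₀=88 at k=2, so the next step gives (m, d) = (44, 8) again — its k=1 value — and the period has length 2.

[44; 11, 88]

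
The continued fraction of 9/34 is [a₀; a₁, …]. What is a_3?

9 = 0·34 + 9   →  a_0 = 0
34 = 3·9 + 7   →  a_1 = 3
9 = 1·7 + 2   →  a_2 = 1
7 = 3·2 + 1   →  a_3 = 3

3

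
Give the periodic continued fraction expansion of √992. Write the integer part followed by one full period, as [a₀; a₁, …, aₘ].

a₀ = ⌊√992⌋ = 31.

[31; 2, 62]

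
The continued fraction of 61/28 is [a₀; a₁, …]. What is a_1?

61 = 2·28 + 5   →  a_0 = 2
28 = 5·5 + 3   →  a_1 = 5

5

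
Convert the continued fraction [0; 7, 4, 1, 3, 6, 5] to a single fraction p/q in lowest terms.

Fold from the inside: start with 5/1.
  6 + 1/5 = 31/5
  3 + 5/31 = 98/31
  1 + 31/98 = 129/98
  4 + 98/129 = 614/129
  7 + 129/614 = 4427/614
  0 + 614/4427 = 614/4427

614/4427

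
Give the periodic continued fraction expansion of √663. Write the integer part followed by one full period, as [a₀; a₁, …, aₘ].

a₀ = ⌊√663⌋ = 25.

[25; 1, 2, 1, 50]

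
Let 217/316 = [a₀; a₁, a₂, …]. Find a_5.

217 = 0·316 + 217   →  a_0 = 0
316 = 1·217 + 99   →  a_1 = 1
217 = 2·99 + 19   →  a_2 = 2
99 = 5·19 + 4   →  a_3 = 5
19 = 4·4 + 3   →  a_4 = 4
4 = 1·3 + 1   →  a_5 = 1

1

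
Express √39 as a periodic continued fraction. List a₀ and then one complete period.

[6; 4, 12]

a₀ = ⌊√39⌋ = 6.
With m₀=0, d₀=1 and mₖ₊₁ = dₖaₖ − mₖ, dₖ₊₁ = (n − mₖ₊₁²)/dₖ, aₖ₊₁ = ⌊(a₀+mₖ₊₁)/dₖ₊₁⌋:
  k=1: m=6, d=3, a=4
  k=2: m=6, d=1, a=12
d=1 and a=2a₀=12 at k=2, so the next step gives (m, d) = (6, 3) again — its k=1 value — and the period has length 2.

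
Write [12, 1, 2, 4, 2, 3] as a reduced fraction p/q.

Using pₖ = aₖpₖ₋₁ + pₖ₋₂ and qₖ = aₖqₖ₋₁ + qₖ₋₂:
  k=0: a=12, p=12, q=1
  k=1: a=1, p=13, q=1
  k=2: a=2, p=38, q=3
  k=3: a=4, p=165, q=13
  k=4: a=2, p=368, q=29
  k=5: a=3, p=1269, q=100

1269/100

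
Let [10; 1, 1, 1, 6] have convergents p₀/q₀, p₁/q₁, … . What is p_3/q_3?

Using pₖ = aₖpₖ₋₁ + pₖ₋₂, qₖ = aₖqₖ₋₁ + qₖ₋₂ (with p₋₁=1, p₋₂=0, q₋₁=0, q₋₂=1):
  k=0: a=10, p=10, q=1
  k=1: a=1, p=11, q=1
  k=2: a=1, p=21, q=2
  k=3: a=1, p=32, q=3

32/3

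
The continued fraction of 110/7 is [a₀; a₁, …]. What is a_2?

110 = 15·7 + 5   →  a_0 = 15
7 = 1·5 + 2   →  a_1 = 1
5 = 2·2 + 1   →  a_2 = 2

2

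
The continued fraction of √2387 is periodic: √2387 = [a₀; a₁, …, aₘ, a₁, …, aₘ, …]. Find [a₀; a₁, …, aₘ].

a₀ = ⌊√2387⌋ = 48.
With m₀=0, d₀=1 and mₖ₊₁ = dₖaₖ − mₖ, dₖ₊₁ = (n − mₖ₊₁²)/dₖ, aₖ₊₁ = ⌊(a₀+mₖ₊₁)/dₖ₊₁⌋:
  k=1: m=48, d=83, a=1
  k=2: m=35, d=14, a=5
  k=3: m=35, d=83, a=1
  k=4: m=48, d=1, a=96
d=1 and a=2a₀=96 at k=4, so the next step gives (m, d) = (48, 83) again — its k=1 value — and the period has length 4.

[48; 1, 5, 1, 96]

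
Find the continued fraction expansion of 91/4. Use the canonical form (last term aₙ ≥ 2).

91 = 22×4 + 3
4 = 1×3 + 1
3 = 3×1 + 0  (stop)
So 91/4 = [22; 1, 3].

[22; 1, 3]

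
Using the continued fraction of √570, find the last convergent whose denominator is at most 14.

√570 = [23; 1, 6, 1, 46, …] (period length 4).
Convergents:
  p_0/q_0 = 23/1
  p_1/q_1 = 24/1
  p_2/q_2 = 167/7
  p_3/q_3 = 191/8
  p_4/q_4 = 8953/375
q_3 = 8 ≤ 14 < 375 = q_4, so the answer is 191/8.

191/8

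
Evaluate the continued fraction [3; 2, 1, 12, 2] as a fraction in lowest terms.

Fold from the inside: start with 2/1.
  12 + 1/2 = 25/2
  1 + 2/25 = 27/25
  2 + 25/27 = 79/27
  3 + 27/79 = 264/79

264/79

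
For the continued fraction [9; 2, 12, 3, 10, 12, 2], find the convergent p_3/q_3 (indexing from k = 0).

Using pₖ = aₖpₖ₋₁ + pₖ₋₂, qₖ = aₖqₖ₋₁ + qₖ₋₂ (with p₋₁=1, p₋₂=0, q₋₁=0, q₋₂=1):
  k=0: a=9, p=9, q=1
  k=1: a=2, p=19, q=2
  k=2: a=12, p=237, q=25
  k=3: a=3, p=730, q=77

730/77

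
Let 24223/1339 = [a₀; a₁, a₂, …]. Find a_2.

24223 = 18·1339 + 121   →  a_0 = 18
1339 = 11·121 + 8   →  a_1 = 11
121 = 15·8 + 1   →  a_2 = 15

15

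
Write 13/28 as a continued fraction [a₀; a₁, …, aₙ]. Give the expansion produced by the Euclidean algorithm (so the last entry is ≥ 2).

[0; 2, 6, 2]

13 = 0×28 + 13
28 = 2×13 + 2
13 = 6×2 + 1
2 = 2×1 + 0  (stop)
So 13/28 = [0; 2, 6, 2].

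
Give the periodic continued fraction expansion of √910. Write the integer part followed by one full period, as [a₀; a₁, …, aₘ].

[30; 6, 60]

a₀ = ⌊√910⌋ = 30.
With m₀=0, d₀=1 and mₖ₊₁ = dₖaₖ − mₖ, dₖ₊₁ = (n − mₖ₊₁²)/dₖ, aₖ₊₁ = ⌊(a₀+mₖ₊₁)/dₖ₊₁⌋:
  k=1: m=30, d=10, a=6
  k=2: m=30, d=1, a=60
d=1 and a=2a₀=60 at k=2, so the next step gives (m, d) = (30, 10) again — its k=1 value — and the period has length 2.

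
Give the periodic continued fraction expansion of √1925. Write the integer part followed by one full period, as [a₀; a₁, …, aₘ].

a₀ = ⌊√1925⌋ = 43.
With m₀=0, d₀=1 and mₖ₊₁ = dₖaₖ − mₖ, dₖ₊₁ = (n − mₖ₊₁²)/dₖ, aₖ₊₁ = ⌊(a₀+mₖ₊₁)/dₖ₊₁⌋:
  k=1: m=43, d=76, a=1
  k=2: m=33, d=11, a=6
  k=3: m=33, d=76, a=1
  k=4: m=43, d=1, a=86
d=1 and a=2a₀=86 at k=4, so the next step gives (m, d) = (43, 76) again — its k=1 value — and the period has length 4.

[43; 1, 6, 1, 86]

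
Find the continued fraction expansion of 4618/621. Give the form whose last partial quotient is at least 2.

[7; 2, 3, 2, 3, 11]

4618 = 7×621 + 271
621 = 2×271 + 79
271 = 3×79 + 34
79 = 2×34 + 11
34 = 3×11 + 1
11 = 11×1 + 0  (stop)
So 4618/621 = [7; 2, 3, 2, 3, 11].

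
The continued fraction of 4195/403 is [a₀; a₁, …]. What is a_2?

4195 = 10·403 + 165   →  a_0 = 10
403 = 2·165 + 73   →  a_1 = 2
165 = 2·73 + 19   →  a_2 = 2

2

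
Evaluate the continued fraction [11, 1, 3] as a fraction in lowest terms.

Using pₖ = aₖpₖ₋₁ + pₖ₋₂ and qₖ = aₖqₖ₋₁ + qₖ₋₂:
  k=0: a=11, p=11, q=1
  k=1: a=1, p=12, q=1
  k=2: a=3, p=47, q=4

47/4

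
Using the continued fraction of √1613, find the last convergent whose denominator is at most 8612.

119121/2966

√1613 = [40; 6, 6, 80, …] (period length 3).
Convergents:
  p_0/q_0 = 40/1
  p_1/q_1 = 241/6
  p_2/q_2 = 1486/37
  p_3/q_3 = 119121/2966
  p_4/q_4 = 716212/17833
q_3 = 2966 ≤ 8612 < 17833 = q_4, so the answer is 119121/2966.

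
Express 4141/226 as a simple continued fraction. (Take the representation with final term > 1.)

4141 = 18×226 + 73
226 = 3×73 + 7
73 = 10×7 + 3
7 = 2×3 + 1
3 = 3×1 + 0  (stop)
So 4141/226 = [18; 3, 10, 2, 3].

[18; 3, 10, 2, 3]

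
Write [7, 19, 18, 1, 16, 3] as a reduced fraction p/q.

132354/18767

Fold from the inside: start with 3/1.
  16 + 1/3 = 49/3
  1 + 3/49 = 52/49
  18 + 49/52 = 985/52
  19 + 52/985 = 18767/985
  7 + 985/18767 = 132354/18767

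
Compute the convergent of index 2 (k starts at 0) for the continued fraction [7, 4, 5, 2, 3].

152/21

Using pₖ = aₖpₖ₋₁ + pₖ₋₂, qₖ = aₖqₖ₋₁ + qₖ₋₂ (with p₋₁=1, p₋₂=0, q₋₁=0, q₋₂=1):
  k=0: a=7, p=7, q=1
  k=1: a=4, p=29, q=4
  k=2: a=5, p=152, q=21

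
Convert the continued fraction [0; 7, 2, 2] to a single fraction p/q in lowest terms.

Using pₖ = aₖpₖ₋₁ + pₖ₋₂ and qₖ = aₖqₖ₋₁ + qₖ₋₂:
  k=0: a=0, p=0, q=1
  k=1: a=7, p=1, q=7
  k=2: a=2, p=2, q=15
  k=3: a=2, p=5, q=37

5/37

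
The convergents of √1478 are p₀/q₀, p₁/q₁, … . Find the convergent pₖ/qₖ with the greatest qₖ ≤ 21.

√1478 = [38; 2, 4, 38, 4, 2, 76, …] (period length 6).
Convergents:
  p_0/q_0 = 38/1
  p_1/q_1 = 77/2
  p_2/q_2 = 346/9
  p_3/q_3 = 13225/344
q_2 = 9 ≤ 21 < 344 = q_3, so the answer is 346/9.

346/9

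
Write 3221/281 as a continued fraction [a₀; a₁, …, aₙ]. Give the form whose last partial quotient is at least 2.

3221 = 11*281 + 130
281 = 2*130 + 21
130 = 6*21 + 4
21 = 5*4 + 1
4 = 4*1 + 0  (stop)
So 3221/281 = [11; 2, 6, 5, 4].

[11; 2, 6, 5, 4]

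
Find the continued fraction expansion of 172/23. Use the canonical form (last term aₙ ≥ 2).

172 = 7*23 + 11
23 = 2*11 + 1
11 = 11*1 + 0  (stop)
So 172/23 = [7; 2, 11].

[7; 2, 11]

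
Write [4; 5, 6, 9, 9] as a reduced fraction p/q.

10849/2587

Fold from the inside: start with 9/1.
  9 + 1/9 = 82/9
  6 + 9/82 = 501/82
  5 + 82/501 = 2587/501
  4 + 501/2587 = 10849/2587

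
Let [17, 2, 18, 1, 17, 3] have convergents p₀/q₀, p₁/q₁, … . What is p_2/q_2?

Using pₖ = aₖpₖ₋₁ + pₖ₋₂, qₖ = aₖqₖ₋₁ + qₖ₋₂ (with p₋₁=1, p₋₂=0, q₋₁=0, q₋₂=1):
  k=0: a=17, p=17, q=1
  k=1: a=2, p=35, q=2
  k=2: a=18, p=647, q=37

647/37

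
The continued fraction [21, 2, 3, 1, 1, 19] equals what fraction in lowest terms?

6710/313

Fold from the inside: start with 19/1.
  1 + 1/19 = 20/19
  1 + 19/20 = 39/20
  3 + 20/39 = 137/39
  2 + 39/137 = 313/137
  21 + 137/313 = 6710/313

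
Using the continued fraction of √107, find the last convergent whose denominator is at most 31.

300/29

√107 = [10; 2, 1, 9, 1, 2, 20, …] (period length 6).
Convergents:
  p_0/q_0 = 10/1
  p_1/q_1 = 21/2
  p_2/q_2 = 31/3
  p_3/q_3 = 300/29
  p_4/q_4 = 331/32
q_3 = 29 ≤ 31 < 32 = q_4, so the answer is 300/29.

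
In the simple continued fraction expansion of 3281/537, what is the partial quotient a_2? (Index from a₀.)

9

3281 = 6·537 + 59   →  a_0 = 6
537 = 9·59 + 6   →  a_1 = 9
59 = 9·6 + 5   →  a_2 = 9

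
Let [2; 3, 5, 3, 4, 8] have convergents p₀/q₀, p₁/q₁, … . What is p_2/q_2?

37/16

Using pₖ = aₖpₖ₋₁ + pₖ₋₂, qₖ = aₖqₖ₋₁ + qₖ₋₂ (with p₋₁=1, p₋₂=0, q₋₁=0, q₋₂=1):
  k=0: a=2, p=2, q=1
  k=1: a=3, p=7, q=3
  k=2: a=5, p=37, q=16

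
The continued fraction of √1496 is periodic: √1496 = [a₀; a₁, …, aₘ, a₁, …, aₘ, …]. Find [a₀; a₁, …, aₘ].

a₀ = ⌊√1496⌋ = 38.
With m₀=0, d₀=1 and mₖ₊₁ = dₖaₖ − mₖ, dₖ₊₁ = (n − mₖ₊₁²)/dₖ, aₖ₊₁ = ⌊(a₀+mₖ₊₁)/dₖ₊₁⌋:
  k=1: m=38, d=52, a=1
  k=2: m=14, d=25, a=2
  k=3: m=36, d=8, a=9
  k=4: m=36, d=25, a=2
  k=5: m=14, d=52, a=1
  k=6: m=38, d=1, a=76
d=1 and a=2a₀=76 at k=6, so the next step gives (m, d) = (38, 52) again — its k=1 value — and the period has length 6.

[38; 1, 2, 9, 2, 1, 76]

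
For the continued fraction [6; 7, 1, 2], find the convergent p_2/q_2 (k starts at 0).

Using pₖ = aₖpₖ₋₁ + pₖ₋₂, qₖ = aₖqₖ₋₁ + qₖ₋₂ (with p₋₁=1, p₋₂=0, q₋₁=0, q₋₂=1):
  k=0: a=6, p=6, q=1
  k=1: a=7, p=43, q=7
  k=2: a=1, p=49, q=8

49/8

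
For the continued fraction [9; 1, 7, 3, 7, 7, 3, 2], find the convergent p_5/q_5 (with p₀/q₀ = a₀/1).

Using pₖ = aₖpₖ₋₁ + pₖ₋₂, qₖ = aₖqₖ₋₁ + qₖ₋₂ (with p₋₁=1, p₋₂=0, q₋₁=0, q₋₂=1):
  k=0: a=9, p=9, q=1
  k=1: a=1, p=10, q=1
  k=2: a=7, p=79, q=8
  k=3: a=3, p=247, q=25
  k=4: a=7, p=1808, q=183
  k=5: a=7, p=12903, q=1306

12903/1306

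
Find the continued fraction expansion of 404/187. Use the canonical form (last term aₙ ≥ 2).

[2; 6, 4, 3, 2]

404 = 2×187 + 30
187 = 6×30 + 7
30 = 4×7 + 2
7 = 3×2 + 1
2 = 2×1 + 0  (stop)
So 404/187 = [2; 6, 4, 3, 2].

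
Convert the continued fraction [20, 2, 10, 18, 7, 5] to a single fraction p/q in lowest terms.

Using pₖ = aₖpₖ₋₁ + pₖ₋₂ and qₖ = aₖqₖ₋₁ + qₖ₋₂:
  k=0: a=20, p=20, q=1
  k=1: a=2, p=41, q=2
  k=2: a=10, p=430, q=21
  k=3: a=18, p=7781, q=380
  k=4: a=7, p=54897, q=2681
  k=5: a=5, p=282266, q=13785

282266/13785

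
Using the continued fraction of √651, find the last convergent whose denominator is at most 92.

√651 = [25; 1, 1, 16, 1, 1, 50, …] (period length 6).
Convergents:
  p_0/q_0 = 25/1
  p_1/q_1 = 26/1
  p_2/q_2 = 51/2
  p_3/q_3 = 842/33
  p_4/q_4 = 893/35
  p_5/q_5 = 1735/68
  p_6/q_6 = 87643/3435
q_5 = 68 ≤ 92 < 3435 = q_6, so the answer is 1735/68.

1735/68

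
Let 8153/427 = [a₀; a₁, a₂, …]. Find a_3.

8153 = 19·427 + 40   →  a_0 = 19
427 = 10·40 + 27   →  a_1 = 10
40 = 1·27 + 13   →  a_2 = 1
27 = 2·13 + 1   →  a_3 = 2

2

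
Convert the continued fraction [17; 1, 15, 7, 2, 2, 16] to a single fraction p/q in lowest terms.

Using pₖ = aₖpₖ₋₁ + pₖ₋₂ and qₖ = aₖqₖ₋₁ + qₖ₋₂:
  k=0: a=17, p=17, q=1
  k=1: a=1, p=18, q=1
  k=2: a=15, p=287, q=16
  k=3: a=7, p=2027, q=113
  k=4: a=2, p=4341, q=242
  k=5: a=2, p=10709, q=597
  k=6: a=16, p=175685, q=9794

175685/9794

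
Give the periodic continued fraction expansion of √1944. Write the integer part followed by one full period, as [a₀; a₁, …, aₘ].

a₀ = ⌊√1944⌋ = 44.
With m₀=0, d₀=1 and mₖ₊₁ = dₖaₖ − mₖ, dₖ₊₁ = (n − mₖ₊₁²)/dₖ, aₖ₊₁ = ⌊(a₀+mₖ₊₁)/dₖ₊₁⌋:
  k=1: m=44, d=8, a=11
  k=2: m=44, d=1, a=88
d=1 and a=2a₀=88 at k=2, so the next step gives (m, d) = (44, 8) again — its k=1 value — and the period has length 2.

[44; 11, 88]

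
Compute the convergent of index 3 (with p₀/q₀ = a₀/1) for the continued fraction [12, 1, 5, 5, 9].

398/31

Using pₖ = aₖpₖ₋₁ + pₖ₋₂, qₖ = aₖqₖ₋₁ + qₖ₋₂ (with p₋₁=1, p₋₂=0, q₋₁=0, q₋₂=1):
  k=0: a=12, p=12, q=1
  k=1: a=1, p=13, q=1
  k=2: a=5, p=77, q=6
  k=3: a=5, p=398, q=31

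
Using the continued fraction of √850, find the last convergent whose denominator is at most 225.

2449/84

√850 = [29; 6, 2, 6, 58, …] (period length 4).
Convergents:
  p_0/q_0 = 29/1
  p_1/q_1 = 175/6
  p_2/q_2 = 379/13
  p_3/q_3 = 2449/84
  p_4/q_4 = 142421/4885
q_3 = 84 ≤ 225 < 4885 = q_4, so the answer is 2449/84.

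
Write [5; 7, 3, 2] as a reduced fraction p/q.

Fold from the inside: start with 2/1.
  3 + 1/2 = 7/2
  7 + 2/7 = 51/7
  5 + 7/51 = 262/51

262/51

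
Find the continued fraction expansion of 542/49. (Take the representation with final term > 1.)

542 = 11×49 + 3
49 = 16×3 + 1
3 = 3×1 + 0  (stop)
So 542/49 = [11; 16, 3].

[11; 16, 3]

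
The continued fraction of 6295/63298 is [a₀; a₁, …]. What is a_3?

11

6295 = 0·63298 + 6295   →  a_0 = 0
63298 = 10·6295 + 348   →  a_1 = 10
6295 = 18·348 + 31   →  a_2 = 18
348 = 11·31 + 7   →  a_3 = 11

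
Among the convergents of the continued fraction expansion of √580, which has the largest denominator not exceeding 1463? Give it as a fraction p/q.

√580 = [24; 12, 48, …] (period length 2).
Convergents:
  p_0/q_0 = 24/1
  p_1/q_1 = 289/12
  p_2/q_2 = 13896/577
  p_3/q_3 = 167041/6936
q_2 = 577 ≤ 1463 < 6936 = q_3, so the answer is 13896/577.

13896/577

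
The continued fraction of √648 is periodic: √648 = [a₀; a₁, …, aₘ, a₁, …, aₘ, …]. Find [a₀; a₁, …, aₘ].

[25; 2, 5, 6, 5, 2, 50]

a₀ = ⌊√648⌋ = 25.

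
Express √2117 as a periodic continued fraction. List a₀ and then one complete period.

[46; 92]

a₀ = ⌊√2117⌋ = 46.
With m₀=0, d₀=1 and mₖ₊₁ = dₖaₖ − mₖ, dₖ₊₁ = (n − mₖ₊₁²)/dₖ, aₖ₊₁ = ⌊(a₀+mₖ₊₁)/dₖ₊₁⌋:
  k=1: m=46, d=1, a=92
d=1 and a=2a₀=92 at k=1, so the next step gives (m, d) = (46, 1) again — its k=1 value — and the period has length 1.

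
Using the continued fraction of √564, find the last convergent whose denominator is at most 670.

√564 = [23; 1, 2, 1, 46, …] (period length 4).
Convergents:
  p_0/q_0 = 23/1
  p_1/q_1 = 24/1
  p_2/q_2 = 71/3
  p_3/q_3 = 95/4
  p_4/q_4 = 4441/187
  p_5/q_5 = 4536/191
  p_6/q_6 = 13513/569
  p_7/q_7 = 18049/760
q_6 = 569 ≤ 670 < 760 = q_7, so the answer is 13513/569.

13513/569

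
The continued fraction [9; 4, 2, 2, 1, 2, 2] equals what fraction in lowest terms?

1836/199

Fold from the inside: start with 2/1.
  2 + 1/2 = 5/2
  1 + 2/5 = 7/5
  2 + 5/7 = 19/7
  2 + 7/19 = 45/19
  4 + 19/45 = 199/45
  9 + 45/199 = 1836/199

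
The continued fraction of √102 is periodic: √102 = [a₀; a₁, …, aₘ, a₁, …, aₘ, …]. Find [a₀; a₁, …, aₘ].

a₀ = ⌊√102⌋ = 10.
With m₀=0, d₀=1 and mₖ₊₁ = dₖaₖ − mₖ, dₖ₊₁ = (n − mₖ₊₁²)/dₖ, aₖ₊₁ = ⌊(a₀+mₖ₊₁)/dₖ₊₁⌋:
  k=1: m=10, d=2, a=10
  k=2: m=10, d=1, a=20
d=1 and a=2a₀=20 at k=2, so the next step gives (m, d) = (10, 2) again — its k=1 value — and the period has length 2.

[10; 10, 20]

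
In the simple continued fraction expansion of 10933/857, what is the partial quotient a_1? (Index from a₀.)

10933 = 12·857 + 649   →  a_0 = 12
857 = 1·649 + 208   →  a_1 = 1

1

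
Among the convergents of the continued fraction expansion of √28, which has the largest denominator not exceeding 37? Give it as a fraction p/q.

√28 = [5; 3, 2, 3, 10, …] (period length 4).
Convergents:
  p_0/q_0 = 5/1
  p_1/q_1 = 16/3
  p_2/q_2 = 37/7
  p_3/q_3 = 127/24
  p_4/q_4 = 1307/247
q_3 = 24 ≤ 37 < 247 = q_4, so the answer is 127/24.

127/24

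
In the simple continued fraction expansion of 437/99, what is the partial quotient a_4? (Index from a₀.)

437 = 4·99 + 41   →  a_0 = 4
99 = 2·41 + 17   →  a_1 = 2
41 = 2·17 + 7   →  a_2 = 2
17 = 2·7 + 3   →  a_3 = 2
7 = 2·3 + 1   →  a_4 = 2

2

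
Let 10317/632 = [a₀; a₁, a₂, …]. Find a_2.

10317 = 16·632 + 205   →  a_0 = 16
632 = 3·205 + 17   →  a_1 = 3
205 = 12·17 + 1   →  a_2 = 12

12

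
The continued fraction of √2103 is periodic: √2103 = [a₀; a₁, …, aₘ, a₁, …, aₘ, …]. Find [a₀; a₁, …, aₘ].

[45; 1, 6, 15, 6, 1, 90]

a₀ = ⌊√2103⌋ = 45.
With m₀=0, d₀=1 and mₖ₊₁ = dₖaₖ − mₖ, dₖ₊₁ = (n − mₖ₊₁²)/dₖ, aₖ₊₁ = ⌊(a₀+mₖ₊₁)/dₖ₊₁⌋:
  k=1: m=45, d=78, a=1
  k=2: m=33, d=13, a=6
  k=3: m=45, d=6, a=15
  k=4: m=45, d=13, a=6
  k=5: m=33, d=78, a=1
  k=6: m=45, d=1, a=90
d=1 and a=2a₀=90 at k=6, so the next step gives (m, d) = (45, 78) again — its k=1 value — and the period has length 6.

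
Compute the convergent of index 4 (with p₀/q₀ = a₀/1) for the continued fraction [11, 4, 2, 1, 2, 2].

393/35

Using pₖ = aₖpₖ₋₁ + pₖ₋₂, qₖ = aₖqₖ₋₁ + qₖ₋₂ (with p₋₁=1, p₋₂=0, q₋₁=0, q₋₂=1):
  k=0: a=11, p=11, q=1
  k=1: a=4, p=45, q=4
  k=2: a=2, p=101, q=9
  k=3: a=1, p=146, q=13
  k=4: a=2, p=393, q=35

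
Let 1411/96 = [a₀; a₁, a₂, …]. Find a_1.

1411 = 14·96 + 67   →  a_0 = 14
96 = 1·67 + 29   →  a_1 = 1

1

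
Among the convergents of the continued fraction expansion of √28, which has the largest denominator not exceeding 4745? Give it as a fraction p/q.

9403/1777

√28 = [5; 3, 2, 3, 10, …] (period length 4).
Convergents:
  p_0/q_0 = 5/1
  p_1/q_1 = 16/3
  p_2/q_2 = 37/7
  p_3/q_3 = 127/24
  p_4/q_4 = 1307/247
  p_5/q_5 = 4048/765
  p_6/q_6 = 9403/1777
  p_7/q_7 = 32257/6096
q_6 = 1777 ≤ 4745 < 6096 = q_7, so the answer is 9403/1777.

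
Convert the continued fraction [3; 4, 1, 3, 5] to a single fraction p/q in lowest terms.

Fold from the inside: start with 5/1.
  3 + 1/5 = 16/5
  1 + 5/16 = 21/16
  4 + 16/21 = 100/21
  3 + 21/100 = 321/100

321/100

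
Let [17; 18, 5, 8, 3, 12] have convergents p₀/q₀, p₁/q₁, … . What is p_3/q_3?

12723/746

Using pₖ = aₖpₖ₋₁ + pₖ₋₂, qₖ = aₖqₖ₋₁ + qₖ₋₂ (with p₋₁=1, p₋₂=0, q₋₁=0, q₋₂=1):
  k=0: a=17, p=17, q=1
  k=1: a=18, p=307, q=18
  k=2: a=5, p=1552, q=91
  k=3: a=8, p=12723, q=746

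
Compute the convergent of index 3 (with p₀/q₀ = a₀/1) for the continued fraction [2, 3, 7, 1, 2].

58/25

Using pₖ = aₖpₖ₋₁ + pₖ₋₂, qₖ = aₖqₖ₋₁ + qₖ₋₂ (with p₋₁=1, p₋₂=0, q₋₁=0, q₋₂=1):
  k=0: a=2, p=2, q=1
  k=1: a=3, p=7, q=3
  k=2: a=7, p=51, q=22
  k=3: a=1, p=58, q=25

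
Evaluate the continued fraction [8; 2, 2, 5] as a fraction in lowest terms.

Fold from the inside: start with 5/1.
  2 + 1/5 = 11/5
  2 + 5/11 = 27/11
  8 + 11/27 = 227/27

227/27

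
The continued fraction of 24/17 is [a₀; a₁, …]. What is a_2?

24 = 1·17 + 7   →  a_0 = 1
17 = 2·7 + 3   →  a_1 = 2
7 = 2·3 + 1   →  a_2 = 2

2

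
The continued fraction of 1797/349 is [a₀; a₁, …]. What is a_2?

1

1797 = 5·349 + 52   →  a_0 = 5
349 = 6·52 + 37   →  a_1 = 6
52 = 1·37 + 15   →  a_2 = 1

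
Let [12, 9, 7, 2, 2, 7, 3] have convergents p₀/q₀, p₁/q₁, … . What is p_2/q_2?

775/64

Using pₖ = aₖpₖ₋₁ + pₖ₋₂, qₖ = aₖqₖ₋₁ + qₖ₋₂ (with p₋₁=1, p₋₂=0, q₋₁=0, q₋₂=1):
  k=0: a=12, p=12, q=1
  k=1: a=9, p=109, q=9
  k=2: a=7, p=775, q=64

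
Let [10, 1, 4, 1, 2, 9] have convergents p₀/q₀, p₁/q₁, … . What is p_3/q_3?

Using pₖ = aₖpₖ₋₁ + pₖ₋₂, qₖ = aₖqₖ₋₁ + qₖ₋₂ (with p₋₁=1, p₋₂=0, q₋₁=0, q₋₂=1):
  k=0: a=10, p=10, q=1
  k=1: a=1, p=11, q=1
  k=2: a=4, p=54, q=5
  k=3: a=1, p=65, q=6

65/6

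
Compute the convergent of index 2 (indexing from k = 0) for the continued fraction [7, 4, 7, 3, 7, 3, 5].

Using pₖ = aₖpₖ₋₁ + pₖ₋₂, qₖ = aₖqₖ₋₁ + qₖ₋₂ (with p₋₁=1, p₋₂=0, q₋₁=0, q₋₂=1):
  k=0: a=7, p=7, q=1
  k=1: a=4, p=29, q=4
  k=2: a=7, p=210, q=29

210/29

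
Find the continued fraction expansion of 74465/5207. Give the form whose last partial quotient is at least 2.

[14; 3, 3, 10, 3, 16]

74465 = 14·5207 + 1567
5207 = 3·1567 + 506
1567 = 3·506 + 49
506 = 10·49 + 16
49 = 3·16 + 1
16 = 16·1 + 0  (stop)
So 74465/5207 = [14; 3, 3, 10, 3, 16].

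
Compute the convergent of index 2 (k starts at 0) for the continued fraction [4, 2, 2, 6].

Using pₖ = aₖpₖ₋₁ + pₖ₋₂, qₖ = aₖqₖ₋₁ + qₖ₋₂ (with p₋₁=1, p₋₂=0, q₋₁=0, q₋₂=1):
  k=0: a=4, p=4, q=1
  k=1: a=2, p=9, q=2
  k=2: a=2, p=22, q=5

22/5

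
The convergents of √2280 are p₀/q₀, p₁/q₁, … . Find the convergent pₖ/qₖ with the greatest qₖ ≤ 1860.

72961/1528

√2280 = [47; 1, 2, 1, 94, …] (period length 4).
Convergents:
  p_0/q_0 = 47/1
  p_1/q_1 = 48/1
  p_2/q_2 = 143/3
  p_3/q_3 = 191/4
  p_4/q_4 = 18097/379
  p_5/q_5 = 18288/383
  p_6/q_6 = 54673/1145
  p_7/q_7 = 72961/1528
  p_8/q_8 = 6913007/144777
q_7 = 1528 ≤ 1860 < 144777 = q_8, so the answer is 72961/1528.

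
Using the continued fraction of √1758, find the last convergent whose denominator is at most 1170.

√1758 = [41; 1, 12, 1, 82, …] (period length 4).
Convergents:
  p_0/q_0 = 41/1
  p_1/q_1 = 42/1
  p_2/q_2 = 545/13
  p_3/q_3 = 587/14
  p_4/q_4 = 48679/1161
  p_5/q_5 = 49266/1175
q_4 = 1161 ≤ 1170 < 1175 = q_5, so the answer is 48679/1161.

48679/1161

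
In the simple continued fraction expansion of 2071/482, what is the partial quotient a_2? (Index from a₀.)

2

2071 = 4·482 + 143   →  a_0 = 4
482 = 3·143 + 53   →  a_1 = 3
143 = 2·53 + 37   →  a_2 = 2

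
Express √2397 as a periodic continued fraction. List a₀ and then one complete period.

[48; 1, 23, 2, 23, 1, 96]

a₀ = ⌊√2397⌋ = 48.
With m₀=0, d₀=1 and mₖ₊₁ = dₖaₖ − mₖ, dₖ₊₁ = (n − mₖ₊₁²)/dₖ, aₖ₊₁ = ⌊(a₀+mₖ₊₁)/dₖ₊₁⌋:
  k=1: m=48, d=93, a=1
  k=2: m=45, d=4, a=23
  k=3: m=47, d=47, a=2
  k=4: m=47, d=4, a=23
  k=5: m=45, d=93, a=1
  k=6: m=48, d=1, a=96
d=1 and a=2a₀=96 at k=6, so the next step gives (m, d) = (48, 93) again — its k=1 value — and the period has length 6.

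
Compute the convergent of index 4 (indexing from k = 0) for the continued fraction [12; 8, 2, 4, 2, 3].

Using pₖ = aₖpₖ₋₁ + pₖ₋₂, qₖ = aₖqₖ₋₁ + qₖ₋₂ (with p₋₁=1, p₋₂=0, q₋₁=0, q₋₂=1):
  k=0: a=12, p=12, q=1
  k=1: a=8, p=97, q=8
  k=2: a=2, p=206, q=17
  k=3: a=4, p=921, q=76
  k=4: a=2, p=2048, q=169

2048/169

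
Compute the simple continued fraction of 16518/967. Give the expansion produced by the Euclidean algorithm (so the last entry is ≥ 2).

16518 = 17·967 + 79
967 = 12·79 + 19
79 = 4·19 + 3
19 = 6·3 + 1
3 = 3·1 + 0  (stop)
So 16518/967 = [17; 12, 4, 6, 3].

[17; 12, 4, 6, 3]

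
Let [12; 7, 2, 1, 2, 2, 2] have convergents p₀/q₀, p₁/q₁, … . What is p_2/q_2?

Using pₖ = aₖpₖ₋₁ + pₖ₋₂, qₖ = aₖqₖ₋₁ + qₖ₋₂ (with p₋₁=1, p₋₂=0, q₋₁=0, q₋₂=1):
  k=0: a=12, p=12, q=1
  k=1: a=7, p=85, q=7
  k=2: a=2, p=182, q=15

182/15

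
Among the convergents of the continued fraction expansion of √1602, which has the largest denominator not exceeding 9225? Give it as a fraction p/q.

√1602 = [40; 40, 80, …] (period length 2).
Convergents:
  p_0/q_0 = 40/1
  p_1/q_1 = 1601/40
  p_2/q_2 = 128120/3201
  p_3/q_3 = 5126401/128080
q_2 = 3201 ≤ 9225 < 128080 = q_3, so the answer is 128120/3201.

128120/3201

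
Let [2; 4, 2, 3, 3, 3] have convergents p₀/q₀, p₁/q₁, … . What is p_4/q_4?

Using pₖ = aₖpₖ₋₁ + pₖ₋₂, qₖ = aₖqₖ₋₁ + qₖ₋₂ (with p₋₁=1, p₋₂=0, q₋₁=0, q₋₂=1):
  k=0: a=2, p=2, q=1
  k=1: a=4, p=9, q=4
  k=2: a=2, p=20, q=9
  k=3: a=3, p=69, q=31
  k=4: a=3, p=227, q=102

227/102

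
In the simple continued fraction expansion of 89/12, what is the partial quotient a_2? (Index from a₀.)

89 = 7·12 + 5   →  a_0 = 7
12 = 2·5 + 2   →  a_1 = 2
5 = 2·2 + 1   →  a_2 = 2

2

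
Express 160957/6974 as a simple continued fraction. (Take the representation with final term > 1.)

[23; 12, 1, 1, 3, 3, 3, 7]

160957 = 23·6974 + 555
6974 = 12·555 + 314
555 = 1·314 + 241
314 = 1·241 + 73
241 = 3·73 + 22
73 = 3·22 + 7
22 = 3·7 + 1
7 = 7·1 + 0  (stop)
So 160957/6974 = [23; 12, 1, 1, 3, 3, 3, 7].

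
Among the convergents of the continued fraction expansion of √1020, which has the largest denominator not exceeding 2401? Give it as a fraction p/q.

√1020 = [31; 1, 14, 1, 62, …] (period length 4).
Convergents:
  p_0/q_0 = 31/1
  p_1/q_1 = 32/1
  p_2/q_2 = 479/15
  p_3/q_3 = 511/16
  p_4/q_4 = 32161/1007
  p_5/q_5 = 32672/1023
  p_6/q_6 = 489569/15329
q_5 = 1023 ≤ 2401 < 15329 = q_6, so the answer is 32672/1023.

32672/1023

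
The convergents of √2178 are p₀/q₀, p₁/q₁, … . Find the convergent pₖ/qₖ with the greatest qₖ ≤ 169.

6487/139

√2178 = [46; 1, 2, 46, 2, 1, 92, …] (period length 6).
Convergents:
  p_0/q_0 = 46/1
  p_1/q_1 = 47/1
  p_2/q_2 = 140/3
  p_3/q_3 = 6487/139
  p_4/q_4 = 13114/281
q_3 = 139 ≤ 169 < 281 = q_4, so the answer is 6487/139.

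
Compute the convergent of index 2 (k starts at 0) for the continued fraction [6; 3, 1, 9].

25/4

Using pₖ = aₖpₖ₋₁ + pₖ₋₂, qₖ = aₖqₖ₋₁ + qₖ₋₂ (with p₋₁=1, p₋₂=0, q₋₁=0, q₋₂=1):
  k=0: a=6, p=6, q=1
  k=1: a=3, p=19, q=3
  k=2: a=1, p=25, q=4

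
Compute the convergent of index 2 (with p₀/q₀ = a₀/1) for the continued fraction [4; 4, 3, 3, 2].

55/13

Using pₖ = aₖpₖ₋₁ + pₖ₋₂, qₖ = aₖqₖ₋₁ + qₖ₋₂ (with p₋₁=1, p₋₂=0, q₋₁=0, q₋₂=1):
  k=0: a=4, p=4, q=1
  k=1: a=4, p=17, q=4
  k=2: a=3, p=55, q=13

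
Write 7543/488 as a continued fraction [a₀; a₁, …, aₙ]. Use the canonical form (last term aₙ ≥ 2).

[15; 2, 5, 3, 4, 3]

7543 = 15·488 + 223
488 = 2·223 + 42
223 = 5·42 + 13
42 = 3·13 + 3
13 = 4·3 + 1
3 = 3·1 + 0  (stop)
So 7543/488 = [15; 2, 5, 3, 4, 3].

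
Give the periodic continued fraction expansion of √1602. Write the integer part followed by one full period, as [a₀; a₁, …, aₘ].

a₀ = ⌊√1602⌋ = 40.
With m₀=0, d₀=1 and mₖ₊₁ = dₖaₖ − mₖ, dₖ₊₁ = (n − mₖ₊₁²)/dₖ, aₖ₊₁ = ⌊(a₀+mₖ₊₁)/dₖ₊₁⌋:
  k=1: m=40, d=2, a=40
  k=2: m=40, d=1, a=80
d=1 and a=2a₀=80 at k=2, so the next step gives (m, d) = (40, 2) again — its k=1 value — and the period has length 2.

[40; 40, 80]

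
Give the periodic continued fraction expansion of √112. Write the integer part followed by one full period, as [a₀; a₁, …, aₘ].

[10; 1, 1, 2, 1, 1, 20]

a₀ = ⌊√112⌋ = 10.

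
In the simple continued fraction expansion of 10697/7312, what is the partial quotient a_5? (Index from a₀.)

10697 = 1·7312 + 3385   →  a_0 = 1
7312 = 2·3385 + 542   →  a_1 = 2
3385 = 6·542 + 133   →  a_2 = 6
542 = 4·133 + 10   →  a_3 = 4
133 = 13·10 + 3   →  a_4 = 13
10 = 3·3 + 1   →  a_5 = 3

3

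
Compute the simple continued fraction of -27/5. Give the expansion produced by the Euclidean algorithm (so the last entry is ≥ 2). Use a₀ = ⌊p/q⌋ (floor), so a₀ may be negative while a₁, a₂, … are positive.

-27 = -6*5 + 3
5 = 1*3 + 2
3 = 1*2 + 1
2 = 2*1 + 0  (stop)
So -27/5 = [-6; 1, 1, 2].

[-6; 1, 1, 2]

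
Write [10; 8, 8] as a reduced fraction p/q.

Using pₖ = aₖpₖ₋₁ + pₖ₋₂ and qₖ = aₖqₖ₋₁ + qₖ₋₂:
  k=0: a=10, p=10, q=1
  k=1: a=8, p=81, q=8
  k=2: a=8, p=658, q=65

658/65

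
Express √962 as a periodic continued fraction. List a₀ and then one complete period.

a₀ = ⌊√962⌋ = 31.
With m₀=0, d₀=1 and mₖ₊₁ = dₖaₖ − mₖ, dₖ₊₁ = (n − mₖ₊₁²)/dₖ, aₖ₊₁ = ⌊(a₀+mₖ₊₁)/dₖ₊₁⌋:
  k=1: m=31, d=1, a=62
d=1 and a=2a₀=62 at k=1, so the next step gives (m, d) = (31, 1) again — its k=1 value — and the period has length 1.

[31; 62]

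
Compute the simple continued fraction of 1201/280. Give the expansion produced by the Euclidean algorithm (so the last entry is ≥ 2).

1201 = 4*280 + 81
280 = 3*81 + 37
81 = 2*37 + 7
37 = 5*7 + 2
7 = 3*2 + 1
2 = 2*1 + 0  (stop)
So 1201/280 = [4; 3, 2, 5, 3, 2].

[4; 3, 2, 5, 3, 2]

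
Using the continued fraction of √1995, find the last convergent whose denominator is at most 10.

√1995 = [44; 1, 1, 1, 88, …] (period length 4).
Convergents:
  p_0/q_0 = 44/1
  p_1/q_1 = 45/1
  p_2/q_2 = 89/2
  p_3/q_3 = 134/3
  p_4/q_4 = 11881/266
q_3 = 3 ≤ 10 < 266 = q_4, so the answer is 134/3.

134/3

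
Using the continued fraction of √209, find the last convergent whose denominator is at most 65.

√209 = [14; 2, 5, 3, 2, 3, 5, 2, 28, …] (period length 8).
Convergents:
  p_0/q_0 = 14/1
  p_1/q_1 = 29/2
  p_2/q_2 = 159/11
  p_3/q_3 = 506/35
  p_4/q_4 = 1171/81
q_3 = 35 ≤ 65 < 81 = q_4, so the answer is 506/35.

506/35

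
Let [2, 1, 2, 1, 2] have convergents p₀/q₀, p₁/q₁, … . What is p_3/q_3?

Using pₖ = aₖpₖ₋₁ + pₖ₋₂, qₖ = aₖqₖ₋₁ + qₖ₋₂ (with p₋₁=1, p₋₂=0, q₋₁=0, q₋₂=1):
  k=0: a=2, p=2, q=1
  k=1: a=1, p=3, q=1
  k=2: a=2, p=8, q=3
  k=3: a=1, p=11, q=4

11/4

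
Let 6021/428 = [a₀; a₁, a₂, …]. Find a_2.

6021 = 14·428 + 29   →  a_0 = 14
428 = 14·29 + 22   →  a_1 = 14
29 = 1·22 + 7   →  a_2 = 1

1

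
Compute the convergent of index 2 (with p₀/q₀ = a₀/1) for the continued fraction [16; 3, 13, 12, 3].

653/40

Using pₖ = aₖpₖ₋₁ + pₖ₋₂, qₖ = aₖqₖ₋₁ + qₖ₋₂ (with p₋₁=1, p₋₂=0, q₋₁=0, q₋₂=1):
  k=0: a=16, p=16, q=1
  k=1: a=3, p=49, q=3
  k=2: a=13, p=653, q=40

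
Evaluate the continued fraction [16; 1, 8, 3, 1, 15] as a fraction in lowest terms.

9848/583

Using pₖ = aₖpₖ₋₁ + pₖ₋₂ and qₖ = aₖqₖ₋₁ + qₖ₋₂:
  k=0: a=16, p=16, q=1
  k=1: a=1, p=17, q=1
  k=2: a=8, p=152, q=9
  k=3: a=3, p=473, q=28
  k=4: a=1, p=625, q=37
  k=5: a=15, p=9848, q=583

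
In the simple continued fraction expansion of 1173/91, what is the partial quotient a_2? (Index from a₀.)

1173 = 12·91 + 81   →  a_0 = 12
91 = 1·81 + 10   →  a_1 = 1
81 = 8·10 + 1   →  a_2 = 8

8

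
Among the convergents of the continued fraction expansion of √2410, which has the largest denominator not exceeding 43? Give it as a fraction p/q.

√2410 = [49; 10, 1, 8, 1, 10, 98, …] (period length 6).
Convergents:
  p_0/q_0 = 49/1
  p_1/q_1 = 491/10
  p_2/q_2 = 540/11
  p_3/q_3 = 4811/98
q_2 = 11 ≤ 43 < 98 = q_3, so the answer is 540/11.

540/11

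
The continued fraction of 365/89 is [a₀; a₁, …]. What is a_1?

9

365 = 4·89 + 9   →  a_0 = 4
89 = 9·9 + 8   →  a_1 = 9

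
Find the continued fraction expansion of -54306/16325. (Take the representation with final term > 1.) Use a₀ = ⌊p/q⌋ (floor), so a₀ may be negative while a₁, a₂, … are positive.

-54306 = -4·16325 + 10994
16325 = 1·10994 + 5331
10994 = 2·5331 + 332
5331 = 16·332 + 19
332 = 17·19 + 9
19 = 2·9 + 1
9 = 9·1 + 0  (stop)
So -54306/16325 = [-4; 1, 2, 16, 17, 2, 9].

[-4; 1, 2, 16, 17, 2, 9]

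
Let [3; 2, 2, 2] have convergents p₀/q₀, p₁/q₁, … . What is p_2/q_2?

17/5

Using pₖ = aₖpₖ₋₁ + pₖ₋₂, qₖ = aₖqₖ₋₁ + qₖ₋₂ (with p₋₁=1, p₋₂=0, q₋₁=0, q₋₂=1):
  k=0: a=3, p=3, q=1
  k=1: a=2, p=7, q=2
  k=2: a=2, p=17, q=5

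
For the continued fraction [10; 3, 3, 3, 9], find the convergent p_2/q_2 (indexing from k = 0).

Using pₖ = aₖpₖ₋₁ + pₖ₋₂, qₖ = aₖqₖ₋₁ + qₖ₋₂ (with p₋₁=1, p₋₂=0, q₋₁=0, q₋₂=1):
  k=0: a=10, p=10, q=1
  k=1: a=3, p=31, q=3
  k=2: a=3, p=103, q=10

103/10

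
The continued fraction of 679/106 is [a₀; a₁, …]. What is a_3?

679 = 6·106 + 43   →  a_0 = 6
106 = 2·43 + 20   →  a_1 = 2
43 = 2·20 + 3   →  a_2 = 2
20 = 6·3 + 2   →  a_3 = 6

6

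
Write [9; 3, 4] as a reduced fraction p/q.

121/13

Using pₖ = aₖpₖ₋₁ + pₖ₋₂ and qₖ = aₖqₖ₋₁ + qₖ₋₂:
  k=0: a=9, p=9, q=1
  k=1: a=3, p=28, q=3
  k=2: a=4, p=121, q=13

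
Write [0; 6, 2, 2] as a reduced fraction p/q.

5/32

Using pₖ = aₖpₖ₋₁ + pₖ₋₂ and qₖ = aₖqₖ₋₁ + qₖ₋₂:
  k=0: a=0, p=0, q=1
  k=1: a=6, p=1, q=6
  k=2: a=2, p=2, q=13
  k=3: a=2, p=5, q=32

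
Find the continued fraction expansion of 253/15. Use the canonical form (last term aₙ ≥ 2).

[16; 1, 6, 2]

253 = 16*15 + 13
15 = 1*13 + 2
13 = 6*2 + 1
2 = 2*1 + 0  (stop)
So 253/15 = [16; 1, 6, 2].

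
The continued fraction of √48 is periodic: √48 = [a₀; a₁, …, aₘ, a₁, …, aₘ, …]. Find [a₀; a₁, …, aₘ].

a₀ = ⌊√48⌋ = 6.
With m₀=0, d₀=1 and mₖ₊₁ = dₖaₖ − mₖ, dₖ₊₁ = (n − mₖ₊₁²)/dₖ, aₖ₊₁ = ⌊(a₀+mₖ₊₁)/dₖ₊₁⌋:
  k=1: m=6, d=12, a=1
  k=2: m=6, d=1, a=12
d=1 and a=2a₀=12 at k=2, so the next step gives (m, d) = (6, 12) again — its k=1 value — and the period has length 2.

[6; 1, 12]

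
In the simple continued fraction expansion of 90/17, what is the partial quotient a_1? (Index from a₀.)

90 = 5·17 + 5   →  a_0 = 5
17 = 3·5 + 2   →  a_1 = 3

3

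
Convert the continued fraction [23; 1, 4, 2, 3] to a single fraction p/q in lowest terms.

Using pₖ = aₖpₖ₋₁ + pₖ₋₂ and qₖ = aₖqₖ₋₁ + qₖ₋₂:
  k=0: a=23, p=23, q=1
  k=1: a=1, p=24, q=1
  k=2: a=4, p=119, q=5
  k=3: a=2, p=262, q=11
  k=4: a=3, p=905, q=38

905/38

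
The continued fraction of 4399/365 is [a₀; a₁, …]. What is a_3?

4399 = 12·365 + 19   →  a_0 = 12
365 = 19·19 + 4   →  a_1 = 19
19 = 4·4 + 3   →  a_2 = 4
4 = 1·3 + 1   →  a_3 = 1

1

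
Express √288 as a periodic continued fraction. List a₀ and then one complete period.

a₀ = ⌊√288⌋ = 16.
With m₀=0, d₀=1 and mₖ₊₁ = dₖaₖ − mₖ, dₖ₊₁ = (n − mₖ₊₁²)/dₖ, aₖ₊₁ = ⌊(a₀+mₖ₊₁)/dₖ₊₁⌋:
  k=1: m=16, d=32, a=1
  k=2: m=16, d=1, a=32
d=1 and a=2a₀=32 at k=2, so the next step gives (m, d) = (16, 32) again — its k=1 value — and the period has length 2.

[16; 1, 32]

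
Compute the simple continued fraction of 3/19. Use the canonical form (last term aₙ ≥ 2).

[0; 6, 3]

3 = 0*19 + 3
19 = 6*3 + 1
3 = 3*1 + 0  (stop)
So 3/19 = [0; 6, 3].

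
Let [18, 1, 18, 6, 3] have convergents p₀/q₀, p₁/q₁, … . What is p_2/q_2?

360/19

Using pₖ = aₖpₖ₋₁ + pₖ₋₂, qₖ = aₖqₖ₋₁ + qₖ₋₂ (with p₋₁=1, p₋₂=0, q₋₁=0, q₋₂=1):
  k=0: a=18, p=18, q=1
  k=1: a=1, p=19, q=1
  k=2: a=18, p=360, q=19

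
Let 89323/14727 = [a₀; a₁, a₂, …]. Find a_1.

15

89323 = 6·14727 + 961   →  a_0 = 6
14727 = 15·961 + 312   →  a_1 = 15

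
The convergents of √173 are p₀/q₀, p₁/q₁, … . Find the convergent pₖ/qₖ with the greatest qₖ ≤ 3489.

√173 = [13; 6, 1, 1, 6, 26, …] (period length 5).
Convergents:
  p_0/q_0 = 13/1
  p_1/q_1 = 79/6
  p_2/q_2 = 92/7
  p_3/q_3 = 171/13
  p_4/q_4 = 1118/85
  p_5/q_5 = 29239/2223
  p_6/q_6 = 176552/13423
q_5 = 2223 ≤ 3489 < 13423 = q_6, so the answer is 29239/2223.

29239/2223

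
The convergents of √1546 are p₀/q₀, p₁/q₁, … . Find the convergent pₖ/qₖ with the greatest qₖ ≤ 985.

√1546 = [39; 3, 7, 1, 1, 7, 3, 78, …] (period length 7).
Convergents:
  p_0/q_0 = 39/1
  p_1/q_1 = 118/3
  p_2/q_2 = 865/22
  p_3/q_3 = 983/25
  p_4/q_4 = 1848/47
  p_5/q_5 = 13919/354
  p_6/q_6 = 43605/1109
q_5 = 354 ≤ 985 < 1109 = q_6, so the answer is 13919/354.

13919/354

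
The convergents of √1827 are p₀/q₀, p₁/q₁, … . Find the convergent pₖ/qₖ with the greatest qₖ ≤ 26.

171/4

√1827 = [42; 1, 2, 1, 8, 1, 2, 1, 84, …] (period length 8).
Convergents:
  p_0/q_0 = 42/1
  p_1/q_1 = 43/1
  p_2/q_2 = 128/3
  p_3/q_3 = 171/4
  p_4/q_4 = 1496/35
q_3 = 4 ≤ 26 < 35 = q_4, so the answer is 171/4.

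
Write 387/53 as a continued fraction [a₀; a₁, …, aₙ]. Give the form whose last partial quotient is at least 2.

387 = 7·53 + 16
53 = 3·16 + 5
16 = 3·5 + 1
5 = 5·1 + 0  (stop)
So 387/53 = [7; 3, 3, 5].

[7; 3, 3, 5]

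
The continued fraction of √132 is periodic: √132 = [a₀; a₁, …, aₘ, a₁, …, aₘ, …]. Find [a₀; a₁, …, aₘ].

a₀ = ⌊√132⌋ = 11.
With m₀=0, d₀=1 and mₖ₊₁ = dₖaₖ − mₖ, dₖ₊₁ = (n − mₖ₊₁²)/dₖ, aₖ₊₁ = ⌊(a₀+mₖ₊₁)/dₖ₊₁⌋:
  k=1: m=11, d=11, a=2
  k=2: m=11, d=1, a=22
d=1 and a=2a₀=22 at k=2, so the next step gives (m, d) = (11, 11) again — its k=1 value — and the period has length 2.

[11; 2, 22]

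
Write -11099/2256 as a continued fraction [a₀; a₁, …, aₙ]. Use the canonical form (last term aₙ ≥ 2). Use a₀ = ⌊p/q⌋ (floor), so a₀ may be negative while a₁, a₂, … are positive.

-11099 = -5×2256 + 181
2256 = 12×181 + 84
181 = 2×84 + 13
84 = 6×13 + 6
13 = 2×6 + 1
6 = 6×1 + 0  (stop)
So -11099/2256 = [-5; 12, 2, 6, 2, 6].

[-5; 12, 2, 6, 2, 6]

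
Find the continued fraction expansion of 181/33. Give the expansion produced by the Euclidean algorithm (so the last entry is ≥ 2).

181 = 5×33 + 16
33 = 2×16 + 1
16 = 16×1 + 0  (stop)
So 181/33 = [5; 2, 16].

[5; 2, 16]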